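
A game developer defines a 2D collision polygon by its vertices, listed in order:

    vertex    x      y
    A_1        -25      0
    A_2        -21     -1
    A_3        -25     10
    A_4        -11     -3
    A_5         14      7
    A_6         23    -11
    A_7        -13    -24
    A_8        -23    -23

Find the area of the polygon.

Apply Gauss's area formula: 2A = Σ (x_i·y_{i+1} − x_{i+1}·y_i), indices taken mod 8.
Σ = (25) + (-235) + (185) + (-35) + (-315) + (-695) + (-253) + (-575) = -1898
Area = |Σ|/2 = 949.

949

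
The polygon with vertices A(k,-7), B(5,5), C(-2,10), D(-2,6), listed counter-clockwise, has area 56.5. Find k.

4

Write out the shoelace sum; only the two edges meeting at A involve k:
2·Area = [((-2)·(-7) − k·6) + (k·5 − 5·(-7))] + 68
       = -1·k + 117 = 113
⇒ k = 4.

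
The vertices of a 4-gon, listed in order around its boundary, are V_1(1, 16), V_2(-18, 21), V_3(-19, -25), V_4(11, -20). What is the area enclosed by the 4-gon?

Apply the shoelace formula: 2A = Σ (x_i·y_{i+1} − x_{i+1}·y_i), indices taken mod 4.
Cross-terms: 309, 849, 655, 196  ⇒  Σ = 2009
Area = |Σ|/2 = 1004.5.

1004.5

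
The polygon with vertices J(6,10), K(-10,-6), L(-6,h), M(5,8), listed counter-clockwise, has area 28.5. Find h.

-5

The doubled signed area Σ (x_i y_{i+1} − x_{i+1} y_i) is linear in h.
With h=0 it equals -18; the coefficient of h is -15 (from the two edges through L).
So -15·h + -18 = 2·28.5 = 57 ⇒ h = -5.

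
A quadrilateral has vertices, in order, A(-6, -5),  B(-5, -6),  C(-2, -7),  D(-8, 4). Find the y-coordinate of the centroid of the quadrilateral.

-146/51

Apply the shoelace formula. First the cross-terms c_i = x_i·y_{i+1} − x_{i+1}·y_i:
  11, 23, -64, 64  ⇒  2A = 34, A = 17.
Then Σ (y_i + y_{i+1})·c_i = -292, so ȳ = -292 / (6·17) = -146/51.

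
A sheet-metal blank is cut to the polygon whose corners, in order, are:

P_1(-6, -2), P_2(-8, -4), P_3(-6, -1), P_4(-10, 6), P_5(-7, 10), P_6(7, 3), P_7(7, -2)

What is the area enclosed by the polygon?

132

Apply Gauss's area formula: 2A = Σ (x_i·y_{i+1} − x_{i+1}·y_i), indices taken mod 7.
Σ = (8) + (-16) + (-46) + (-58) + (-91) + (-35) + (-26) = -264
Area = |Σ|/2 = 132.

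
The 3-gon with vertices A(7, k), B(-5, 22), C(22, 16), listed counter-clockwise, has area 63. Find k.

Write out the shoelace sum; only the two edges meeting at A involve k:
2·Area = [(22·k − 7·16) + (7·22 − (-5)·k)] + -564
       = 27·k + -522 = 126
⇒ k = 24.

24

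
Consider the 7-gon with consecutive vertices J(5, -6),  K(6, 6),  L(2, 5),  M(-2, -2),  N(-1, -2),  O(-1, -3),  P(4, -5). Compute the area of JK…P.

Apply Gauss's area formula: 2A = Σ (x_i·y_{i+1} − x_{i+1}·y_i), indices taken mod 7.
Σ = (66) + (18) + (6) + (2) + (1) + (17) + (1) = 111
Area = |Σ|/2 = 55.5.

55.5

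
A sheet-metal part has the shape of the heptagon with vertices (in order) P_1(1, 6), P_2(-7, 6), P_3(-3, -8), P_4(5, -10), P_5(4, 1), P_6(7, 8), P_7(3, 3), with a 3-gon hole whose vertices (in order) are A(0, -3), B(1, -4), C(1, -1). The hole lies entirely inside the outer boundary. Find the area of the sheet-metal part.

135.5

Outer boundary:
Σ = (48) + (74) + (70) + (45) + (25) + (-3) + (15) = 274
Area = |Σ|/2 = 137.
Hole:
A→B: (0)(-4) − (1)(-3) = 3
B→C: (1)(-1) − (1)(-4) = 3
C→A: (1)(-3) − (0)(-1) = -3
Σ = 3
Area = |Σ|/2 = 1.5.
Net area = 137 − 1.5 = 135.5.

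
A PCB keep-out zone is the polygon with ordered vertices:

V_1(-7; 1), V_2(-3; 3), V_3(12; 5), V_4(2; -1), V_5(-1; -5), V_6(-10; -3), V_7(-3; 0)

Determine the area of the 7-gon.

Apply the surveyor's formula: 2A = Σ (x_i·y_{i+1} − x_{i+1}·y_i), indices taken mod 7.
V_1→V_2: (-7)(3) − (-3)(1) = -18
V_2→V_3: (-3)(5) − (12)(3) = -51
V_3→V_4: (12)(-1) − (2)(5) = -22
V_4→V_5: (2)(-5) − (-1)(-1) = -11
V_5→V_6: (-1)(-3) − (-10)(-5) = -47
V_6→V_7: (-10)(0) − (-3)(-3) = -9
V_7→V_1: (-3)(1) − (-7)(0) = -3
Σ = -161
Area = |Σ|/2 = 80.5.

80.5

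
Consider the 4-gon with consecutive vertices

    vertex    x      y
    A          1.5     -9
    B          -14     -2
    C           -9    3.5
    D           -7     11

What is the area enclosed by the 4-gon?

112

Apply the shoelace (surveyor's) formula: 2A = Σ (x_i·y_{i+1} − x_{i+1}·y_i), indices taken mod 4.
Σ = (-129) + (-67) + (-74.5) + (46.5) = -224
Area = |Σ|/2 = 112.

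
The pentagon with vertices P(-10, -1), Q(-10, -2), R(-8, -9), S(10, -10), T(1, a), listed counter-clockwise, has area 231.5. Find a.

The doubled signed area Σ (x_i y_{i+1} − x_{i+1} y_i) is linear in a.
With a=0 it equals 263; the coefficient of a is 20 (from the two edges through T).
So 20·a + 263 = 2·231.5 = 463 ⇒ a = 10.

10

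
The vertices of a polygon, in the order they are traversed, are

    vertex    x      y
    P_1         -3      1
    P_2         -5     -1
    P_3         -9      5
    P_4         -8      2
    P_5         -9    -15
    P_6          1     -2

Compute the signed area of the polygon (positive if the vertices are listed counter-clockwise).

Σ = (8) + (-34) + (22) + (138) + (33) + (-5) = 162
Signed area = Σ/2 = 81 (positive ⇒ counter-clockwise traversal).

81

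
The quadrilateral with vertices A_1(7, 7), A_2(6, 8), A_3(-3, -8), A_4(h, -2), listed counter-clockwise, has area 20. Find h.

2

The doubled signed area Σ (x_i y_{i+1} − x_{i+1} y_i) is linear in h.
With h=0 it equals 10; the coefficient of h is 15 (from the two edges through A_4).
So 15·h + 10 = 2·20 = 40 ⇒ h = 2.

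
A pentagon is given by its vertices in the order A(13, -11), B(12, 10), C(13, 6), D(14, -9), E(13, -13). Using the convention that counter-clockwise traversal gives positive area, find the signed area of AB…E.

Cross-terms: 262, -58, -201, -65, 26  ⇒  Σ = -36
Signed area = Σ/2 = -18 (negative ⇒ clockwise traversal).

-18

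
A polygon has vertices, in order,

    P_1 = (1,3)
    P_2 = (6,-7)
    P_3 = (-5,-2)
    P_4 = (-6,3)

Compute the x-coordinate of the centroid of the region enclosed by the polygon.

Apply the surveyor's formula. First the cross-terms c_i = x_i·y_{i+1} − x_{i+1}·y_i:
  -25, -47, -27, -21  ⇒  2A = -120, A = -60.
Then Σ (x_i + x_{i+1})·c_i = 180, so x̄ = 180 / (6·(-60)) = -0.5.

-0.5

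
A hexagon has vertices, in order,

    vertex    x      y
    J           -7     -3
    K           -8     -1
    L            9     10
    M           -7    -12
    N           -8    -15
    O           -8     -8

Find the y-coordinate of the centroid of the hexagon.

Apply the shoelace (surveyor's) formula. First the cross-terms c_i = x_i·y_{i+1} − x_{i+1}·y_i:
  -17, -71, -38, 9, -56, -32  ⇒  2A = -205, A = -102.5.
Then Σ (y_i + y_{i+1})·c_i = 902, so ȳ = 902 / (6·(-102.5)) = -22/15.

-22/15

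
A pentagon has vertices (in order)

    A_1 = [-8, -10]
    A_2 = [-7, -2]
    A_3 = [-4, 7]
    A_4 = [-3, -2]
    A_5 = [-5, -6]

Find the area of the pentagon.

Cross-terms: -54, -57, 29, 8, 2  ⇒  Σ = -72
Area = |Σ|/2 = 36.

36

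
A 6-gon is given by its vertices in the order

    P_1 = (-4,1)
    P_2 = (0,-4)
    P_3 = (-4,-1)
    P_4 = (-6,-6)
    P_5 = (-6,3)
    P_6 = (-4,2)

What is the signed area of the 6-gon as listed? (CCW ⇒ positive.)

-16

Apply the shoelace formula: 2A = Σ (x_i·y_{i+1} − x_{i+1}·y_i), indices taken mod 6.
P_1→P_2: (-4)(-4) − (0)(1) = 16
P_2→P_3: (0)(-1) − (-4)(-4) = -16
P_3→P_4: (-4)(-6) − (-6)(-1) = 18
P_4→P_5: (-6)(3) − (-6)(-6) = -54
P_5→P_6: (-6)(2) − (-4)(3) = 0
P_6→P_1: (-4)(1) − (-4)(2) = 4
Σ = -32
Signed area = Σ/2 = -16 (negative ⇒ clockwise traversal).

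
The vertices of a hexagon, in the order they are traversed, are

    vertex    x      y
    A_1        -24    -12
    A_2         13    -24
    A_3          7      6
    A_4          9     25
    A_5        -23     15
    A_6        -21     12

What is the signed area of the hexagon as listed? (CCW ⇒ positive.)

1194

Apply the surveyor's formula: 2A = Σ (x_i·y_{i+1} − x_{i+1}·y_i), indices taken mod 6.
Σ = (732) + (246) + (121) + (710) + (39) + (540) = 2388
Signed area = Σ/2 = 1194 (positive ⇒ counter-clockwise traversal).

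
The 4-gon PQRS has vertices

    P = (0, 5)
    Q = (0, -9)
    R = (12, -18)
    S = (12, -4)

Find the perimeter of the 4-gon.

58

|PQ| = √((0)² + (-14)²) = √196 = 14
|QR| = √((12)² + (-9)²) = √225 = 15
|RS| = √((0)² + (14)²) = √196 = 14
|SP| = √((-12)² + (9)²) = √225 = 15
Perimeter = 14 + 15 + 14 + 15 = 58.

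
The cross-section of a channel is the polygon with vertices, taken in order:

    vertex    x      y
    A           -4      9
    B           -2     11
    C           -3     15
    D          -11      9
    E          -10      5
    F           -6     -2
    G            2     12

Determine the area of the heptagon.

A→B: (-4)(11) − (-2)(9) = -26
B→C: (-2)(15) − (-3)(11) = 3
C→D: (-3)(9) − (-11)(15) = 138
D→E: (-11)(5) − (-10)(9) = 35
E→F: (-10)(-2) − (-6)(5) = 50
F→G: (-6)(12) − (2)(-2) = -68
G→A: (2)(9) − (-4)(12) = 66
Σ = 198
Area = |Σ|/2 = 99.

99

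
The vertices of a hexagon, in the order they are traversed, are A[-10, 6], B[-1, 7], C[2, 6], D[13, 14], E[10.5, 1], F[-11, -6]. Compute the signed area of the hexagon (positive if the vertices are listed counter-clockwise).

Apply the surveyor's formula: 2A = Σ (x_i·y_{i+1} − x_{i+1}·y_i), indices taken mod 6.
A→B: (-10)(7) − (-1)(6) = -64
B→C: (-1)(6) − (2)(7) = -20
C→D: (2)(14) − (13)(6) = -50
D→E: (13)(1) − (10.5)(14) = -134
E→F: (10.5)(-6) − (-11)(1) = -52
F→A: (-11)(6) − (-10)(-6) = -126
Σ = -446
Signed area = Σ/2 = -223 (negative ⇒ clockwise traversal).

-223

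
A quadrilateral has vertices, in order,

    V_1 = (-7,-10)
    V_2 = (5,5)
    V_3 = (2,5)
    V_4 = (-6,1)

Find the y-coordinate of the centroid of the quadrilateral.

-112/129

Apply the surveyor's formula. First the cross-terms c_i = x_i·y_{i+1} − x_{i+1}·y_i:
  15, 15, 32, 67  ⇒  2A = 129, A = 64.5.
Then Σ (y_i + y_{i+1})·c_i = -336, so ȳ = -336 / (6·64.5) = -112/129.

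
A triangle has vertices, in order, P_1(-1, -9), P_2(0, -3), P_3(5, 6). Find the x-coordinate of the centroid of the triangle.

4/3

Apply the shoelace formula. First the cross-terms c_i = x_i·y_{i+1} − x_{i+1}·y_i:
  3, 15, -39  ⇒  2A = -21, A = -10.5.
Then Σ (x_i + x_{i+1})·c_i = -84, so x̄ = -84 / (6·(-10.5)) = 4/3.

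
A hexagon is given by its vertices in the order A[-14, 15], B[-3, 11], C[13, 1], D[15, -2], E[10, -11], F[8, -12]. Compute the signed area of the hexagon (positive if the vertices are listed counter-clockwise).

-260.5

Cross-terms: -109, -146, -41, -145, -32, -48  ⇒  Σ = -521
Signed area = Σ/2 = -260.5 (negative ⇒ clockwise traversal).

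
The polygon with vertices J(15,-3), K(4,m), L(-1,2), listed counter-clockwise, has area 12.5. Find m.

Write out the shoelace sum; only the two edges meeting at K involve m:
2·Area = [(15·m − 4·(-3)) + (4·2 − (-1)·m)] + -27
       = 16·m + -7 = 25
⇒ m = 2.

2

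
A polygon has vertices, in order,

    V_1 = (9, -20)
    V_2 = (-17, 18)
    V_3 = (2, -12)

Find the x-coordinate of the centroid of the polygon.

-2

Apply Gauss's area formula. First the cross-terms c_i = x_i·y_{i+1} − x_{i+1}·y_i:
  -178, 168, 68  ⇒  2A = 58, A = 29.
Then Σ (x_i + x_{i+1})·c_i = -348, so x̄ = -348 / (6·29) = -2.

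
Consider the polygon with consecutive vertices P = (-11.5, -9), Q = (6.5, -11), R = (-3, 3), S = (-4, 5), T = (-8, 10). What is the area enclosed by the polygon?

Apply Gauss's area formula: 2A = Σ (x_i·y_{i+1} − x_{i+1}·y_i), indices taken mod 5.
Σ = (185) + (-13.5) + (-3) + (0) + (187) = 355.5
Area = |Σ|/2 = 177.75.

177.75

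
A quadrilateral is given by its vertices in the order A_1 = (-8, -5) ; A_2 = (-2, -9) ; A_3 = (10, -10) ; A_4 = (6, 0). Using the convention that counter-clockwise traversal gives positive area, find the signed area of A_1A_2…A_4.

Apply the shoelace (surveyor's) formula: 2A = Σ (x_i·y_{i+1} − x_{i+1}·y_i), indices taken mod 4.
A_1→A_2: (-8)(-9) − (-2)(-5) = 62
A_2→A_3: (-2)(-10) − (10)(-9) = 110
A_3→A_4: (10)(0) − (6)(-10) = 60
A_4→A_1: (6)(-5) − (-8)(0) = -30
Σ = 202
Signed area = Σ/2 = 101 (positive ⇒ counter-clockwise traversal).

101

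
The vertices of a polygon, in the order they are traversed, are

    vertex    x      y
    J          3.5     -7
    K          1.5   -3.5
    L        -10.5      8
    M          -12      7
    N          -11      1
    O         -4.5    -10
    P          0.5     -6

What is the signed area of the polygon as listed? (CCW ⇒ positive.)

Apply Gauss's area formula: 2A = Σ (x_i·y_{i+1} − x_{i+1}·y_i), indices taken mod 7.
J→K: (3.5)(-3.5) − (1.5)(-7) = -1.75
K→L: (1.5)(8) − (-10.5)(-3.5) = -24.75
L→M: (-10.5)(7) − (-12)(8) = 22.5
M→N: (-12)(1) − (-11)(7) = 65
N→O: (-11)(-10) − (-4.5)(1) = 114.5
O→P: (-4.5)(-6) − (0.5)(-10) = 32
P→J: (0.5)(-7) − (3.5)(-6) = 17.5
Σ = 225
Signed area = Σ/2 = 112.5 (positive ⇒ counter-clockwise traversal).

112.5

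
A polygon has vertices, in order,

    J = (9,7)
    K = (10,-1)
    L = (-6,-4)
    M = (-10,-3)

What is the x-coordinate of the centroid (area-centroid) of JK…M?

43/19

Apply the surveyor's formula. First the cross-terms c_i = x_i·y_{i+1} − x_{i+1}·y_i:
  -79, -46, -22, -43  ⇒  2A = -190, A = -95.
Then Σ (x_i + x_{i+1})·c_i = -1290, so x̄ = -1290 / (6·(-95)) = 43/19.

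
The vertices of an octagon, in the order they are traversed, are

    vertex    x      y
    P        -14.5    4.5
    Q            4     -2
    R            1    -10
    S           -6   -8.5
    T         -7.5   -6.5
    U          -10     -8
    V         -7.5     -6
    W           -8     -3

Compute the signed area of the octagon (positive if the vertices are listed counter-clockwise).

-115.125

Σ = (11) + (-38) + (-68.5) + (-24.75) + (-5) + (0) + (-25.5) + (-79.5) = -230.25
Signed area = Σ/2 = -115.125 (negative ⇒ clockwise traversal).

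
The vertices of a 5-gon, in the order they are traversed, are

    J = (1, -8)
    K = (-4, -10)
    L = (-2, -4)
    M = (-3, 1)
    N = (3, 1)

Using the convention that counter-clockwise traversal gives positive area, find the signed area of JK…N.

Σ = (-42) + (-4) + (-14) + (-6) + (-25) = -91
Signed area = Σ/2 = -45.5 (negative ⇒ clockwise traversal).

-45.5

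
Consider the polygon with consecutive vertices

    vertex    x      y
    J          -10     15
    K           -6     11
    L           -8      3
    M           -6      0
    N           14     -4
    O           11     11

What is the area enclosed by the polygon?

282.5

Apply the surveyor's formula: 2A = Σ (x_i·y_{i+1} − x_{i+1}·y_i), indices taken mod 6.
Σ = (-20) + (70) + (18) + (24) + (198) + (275) = 565
Area = |Σ|/2 = 282.5.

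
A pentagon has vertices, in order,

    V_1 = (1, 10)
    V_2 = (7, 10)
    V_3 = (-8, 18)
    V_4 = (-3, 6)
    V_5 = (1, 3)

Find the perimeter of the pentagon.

|V_1V_2| = √((6)² + (0)²) = √36 = 6
|V_2V_3| = √((-15)² + (8)²) = √289 = 17
|V_3V_4| = √((5)² + (-12)²) = √169 = 13
|V_4V_5| = √((4)² + (-3)²) = √25 = 5
|V_5V_1| = √((0)² + (7)²) = √49 = 7
Perimeter = 6 + 17 + 13 + 5 + 7 = 48.

48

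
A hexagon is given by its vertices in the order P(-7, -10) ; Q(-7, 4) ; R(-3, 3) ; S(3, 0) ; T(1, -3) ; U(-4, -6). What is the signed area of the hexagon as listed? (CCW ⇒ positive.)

-72.5

Apply the shoelace (surveyor's) formula: 2A = Σ (x_i·y_{i+1} − x_{i+1}·y_i), indices taken mod 6.
P→Q: (-7)(4) − (-7)(-10) = -98
Q→R: (-7)(3) − (-3)(4) = -9
R→S: (-3)(0) − (3)(3) = -9
S→T: (3)(-3) − (1)(0) = -9
T→U: (1)(-6) − (-4)(-3) = -18
U→P: (-4)(-10) − (-7)(-6) = -2
Σ = -145
Signed area = Σ/2 = -72.5 (negative ⇒ clockwise traversal).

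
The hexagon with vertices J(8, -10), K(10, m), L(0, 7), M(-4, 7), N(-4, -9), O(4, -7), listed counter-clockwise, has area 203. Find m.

The doubled signed area Σ (x_i y_{i+1} − x_{i+1} y_i) is linear in m.
With m=0 it equals 342; the coefficient of m is 8 (from the two edges through K).
So 8·m + 342 = 2·203 = 406 ⇒ m = 8.

8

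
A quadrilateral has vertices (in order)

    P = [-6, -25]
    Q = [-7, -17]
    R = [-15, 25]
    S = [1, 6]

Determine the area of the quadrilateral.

Apply Gauss's area formula: 2A = Σ (x_i·y_{i+1} − x_{i+1}·y_i), indices taken mod 4.
Σ = (-73) + (-430) + (-115) + (11) = -607
Area = |Σ|/2 = 303.5.

303.5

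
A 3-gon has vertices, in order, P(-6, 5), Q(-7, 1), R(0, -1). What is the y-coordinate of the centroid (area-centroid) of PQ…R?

Apply the shoelace (surveyor's) formula. First the cross-terms c_i = x_i·y_{i+1} − x_{i+1}·y_i:
  29, 7, -6  ⇒  2A = 30, A = 15.
Then Σ (y_i + y_{i+1})·c_i = 150, so ȳ = 150 / (6·15) = 5/3.

5/3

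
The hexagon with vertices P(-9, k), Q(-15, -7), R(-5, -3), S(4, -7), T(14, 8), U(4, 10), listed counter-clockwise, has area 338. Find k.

The doubled signed area Σ (x_i y_{i+1} − x_{i+1} y_i) is linear in k.
With k=0 it equals 448; the coefficient of k is 19 (from the two edges through P).
So 19·k + 448 = 2·338 = 676 ⇒ k = 12.

12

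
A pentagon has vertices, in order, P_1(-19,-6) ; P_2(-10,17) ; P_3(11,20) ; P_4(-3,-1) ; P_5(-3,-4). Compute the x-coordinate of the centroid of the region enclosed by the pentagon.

-881/165

Apply the surveyor's formula. First the cross-terms c_i = x_i·y_{i+1} − x_{i+1}·y_i:
  -383, -387, 49, 9, -58  ⇒  2A = -770, A = -385.
Then Σ (x_i + x_{i+1})·c_i = 12334, so x̄ = 12334 / (6·(-385)) = -881/165.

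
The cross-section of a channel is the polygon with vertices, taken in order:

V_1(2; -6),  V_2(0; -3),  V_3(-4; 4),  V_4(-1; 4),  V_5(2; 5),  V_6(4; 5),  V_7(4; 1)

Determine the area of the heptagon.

47.5

Σ = (-6) + (-12) + (-12) + (-13) + (-10) + (-16) + (-26) = -95
Area = |Σ|/2 = 47.5.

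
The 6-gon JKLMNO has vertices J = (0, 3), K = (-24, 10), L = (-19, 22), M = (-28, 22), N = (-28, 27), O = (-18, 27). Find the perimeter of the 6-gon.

92

|JK| = √((-24)² + (7)²) = √625 = 25
|KL| = √((5)² + (12)²) = √169 = 13
|LM| = √((-9)² + (0)²) = √81 = 9
|MN| = √((0)² + (5)²) = √25 = 5
|NO| = √((10)² + (0)²) = √100 = 10
|OJ| = √((18)² + (-24)²) = √900 = 30
Perimeter = 25 + 13 + 9 + 5 + 10 + 30 = 92.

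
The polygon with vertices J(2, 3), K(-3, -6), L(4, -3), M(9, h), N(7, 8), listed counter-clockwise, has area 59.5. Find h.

5

The doubled signed area Σ (x_i y_{i+1} − x_{i+1} y_i) is linear in h.
With h=0 it equals 134; the coefficient of h is -3 (from the two edges through M).
So -3·h + 134 = 2·59.5 = 119 ⇒ h = 5.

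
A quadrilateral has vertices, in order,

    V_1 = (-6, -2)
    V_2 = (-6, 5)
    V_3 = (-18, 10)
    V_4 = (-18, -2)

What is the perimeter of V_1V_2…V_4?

44

|V_1V_2| = √((0)² + (7)²) = √49 = 7
|V_2V_3| = √((-12)² + (5)²) = √169 = 13
|V_3V_4| = √((0)² + (-12)²) = √144 = 12
|V_4V_1| = √((12)² + (0)²) = √144 = 12
Perimeter = 7 + 13 + 12 + 12 = 44.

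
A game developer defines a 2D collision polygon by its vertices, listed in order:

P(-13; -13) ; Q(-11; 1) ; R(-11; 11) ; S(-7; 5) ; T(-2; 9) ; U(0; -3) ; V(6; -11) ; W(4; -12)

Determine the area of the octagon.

254.5

Apply Gauss's area formula: 2A = Σ (x_i·y_{i+1} − x_{i+1}·y_i), indices taken mod 8.
P→Q: (-13)(1) − (-11)(-13) = -156
Q→R: (-11)(11) − (-11)(1) = -110
R→S: (-11)(5) − (-7)(11) = 22
S→T: (-7)(9) − (-2)(5) = -53
T→U: (-2)(-3) − (0)(9) = 6
U→V: (0)(-11) − (6)(-3) = 18
V→W: (6)(-12) − (4)(-11) = -28
W→P: (4)(-13) − (-13)(-12) = -208
Σ = -509
Area = |Σ|/2 = 254.5.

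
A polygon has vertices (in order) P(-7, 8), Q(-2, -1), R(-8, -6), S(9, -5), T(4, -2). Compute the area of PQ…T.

P→Q: (-7)(-1) − (-2)(8) = 23
Q→R: (-2)(-6) − (-8)(-1) = 4
R→S: (-8)(-5) − (9)(-6) = 94
S→T: (9)(-2) − (4)(-5) = 2
T→P: (4)(8) − (-7)(-2) = 18
Σ = 141
Area = |Σ|/2 = 70.5.

70.5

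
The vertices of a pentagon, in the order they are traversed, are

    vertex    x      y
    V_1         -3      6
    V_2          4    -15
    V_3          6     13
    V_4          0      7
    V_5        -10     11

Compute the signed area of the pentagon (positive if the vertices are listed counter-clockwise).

124

V_1→V_2: (-3)(-15) − (4)(6) = 21
V_2→V_3: (4)(13) − (6)(-15) = 142
V_3→V_4: (6)(7) − (0)(13) = 42
V_4→V_5: (0)(11) − (-10)(7) = 70
V_5→V_1: (-10)(6) − (-3)(11) = -27
Σ = 248
Signed area = Σ/2 = 124 (positive ⇒ counter-clockwise traversal).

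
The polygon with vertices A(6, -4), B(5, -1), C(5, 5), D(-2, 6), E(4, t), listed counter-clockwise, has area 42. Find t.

-5

The doubled signed area Σ (x_i y_{i+1} − x_{i+1} y_i) is linear in t.
With t=0 it equals 44; the coefficient of t is -8 (from the two edges through E).
So -8·t + 44 = 2·42 = 84 ⇒ t = -5.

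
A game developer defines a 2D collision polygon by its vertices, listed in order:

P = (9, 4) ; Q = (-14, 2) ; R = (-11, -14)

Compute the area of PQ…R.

Apply the surveyor's formula: 2A = Σ (x_i·y_{i+1} − x_{i+1}·y_i), indices taken mod 3.
Cross-terms: 74, 218, 82  ⇒  Σ = 374
Area = |Σ|/2 = 187.

187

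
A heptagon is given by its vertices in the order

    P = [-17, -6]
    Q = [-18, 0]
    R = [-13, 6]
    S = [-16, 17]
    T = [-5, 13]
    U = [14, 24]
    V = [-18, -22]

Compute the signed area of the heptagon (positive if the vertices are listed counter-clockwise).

-454

Apply the shoelace (surveyor's) formula: 2A = Σ (x_i·y_{i+1} − x_{i+1}·y_i), indices taken mod 7.
P→Q: (-17)(0) − (-18)(-6) = -108
Q→R: (-18)(6) − (-13)(0) = -108
R→S: (-13)(17) − (-16)(6) = -125
S→T: (-16)(13) − (-5)(17) = -123
T→U: (-5)(24) − (14)(13) = -302
U→V: (14)(-22) − (-18)(24) = 124
V→P: (-18)(-6) − (-17)(-22) = -266
Σ = -908
Signed area = Σ/2 = -454 (negative ⇒ clockwise traversal).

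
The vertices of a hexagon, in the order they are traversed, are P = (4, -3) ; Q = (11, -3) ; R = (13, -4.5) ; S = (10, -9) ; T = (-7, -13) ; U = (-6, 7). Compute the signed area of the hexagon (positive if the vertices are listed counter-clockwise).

-195.75

Cross-terms: 21, -10.5, -72, -193, -127, -10  ⇒  Σ = -391.5
Signed area = Σ/2 = -195.75 (negative ⇒ clockwise traversal).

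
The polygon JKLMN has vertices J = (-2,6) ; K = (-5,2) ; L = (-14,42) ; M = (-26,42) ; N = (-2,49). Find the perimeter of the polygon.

|JK| = √((-3)² + (-4)²) = √25 = 5
|KL| = √((-9)² + (40)²) = √1681 = 41
|LM| = √((-12)² + (0)²) = √144 = 12
|MN| = √((24)² + (7)²) = √625 = 25
|NJ| = √((0)² + (-43)²) = √1849 = 43
Perimeter = 5 + 41 + 12 + 25 + 43 = 126.

126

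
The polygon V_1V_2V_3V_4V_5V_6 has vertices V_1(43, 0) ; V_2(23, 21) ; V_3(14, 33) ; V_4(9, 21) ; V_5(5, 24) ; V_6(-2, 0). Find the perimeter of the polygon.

132

|V_1V_2| = √((-20)² + (21)²) = √841 = 29
|V_2V_3| = √((-9)² + (12)²) = √225 = 15
|V_3V_4| = √((-5)² + (-12)²) = √169 = 13
|V_4V_5| = √((-4)² + (3)²) = √25 = 5
|V_5V_6| = √((-7)² + (-24)²) = √625 = 25
|V_6V_1| = √((45)² + (0)²) = √2025 = 45
Perimeter = 29 + 15 + 13 + 5 + 25 + 45 = 132.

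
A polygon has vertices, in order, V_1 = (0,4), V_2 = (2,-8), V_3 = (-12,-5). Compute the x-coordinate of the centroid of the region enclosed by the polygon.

-10/3

Apply the surveyor's formula. First the cross-terms c_i = x_i·y_{i+1} − x_{i+1}·y_i:
  -8, -106, -48  ⇒  2A = -162, A = -81.
Then Σ (x_i + x_{i+1})·c_i = 1620, so x̄ = 1620 / (6·(-81)) = -10/3.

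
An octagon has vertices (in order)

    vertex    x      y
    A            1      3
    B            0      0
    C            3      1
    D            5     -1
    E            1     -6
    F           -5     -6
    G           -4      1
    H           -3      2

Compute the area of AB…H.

59

Apply the shoelace formula: 2A = Σ (x_i·y_{i+1} − x_{i+1}·y_i), indices taken mod 8.
Σ = (0) + (0) + (-8) + (-29) + (-36) + (-29) + (-5) + (-11) = -118
Area = |Σ|/2 = 59.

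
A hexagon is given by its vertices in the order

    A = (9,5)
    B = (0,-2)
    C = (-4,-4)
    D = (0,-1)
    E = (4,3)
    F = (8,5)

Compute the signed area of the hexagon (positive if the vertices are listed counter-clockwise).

-13.5

Apply the shoelace (surveyor's) formula: 2A = Σ (x_i·y_{i+1} − x_{i+1}·y_i), indices taken mod 6.
Σ = (-18) + (-8) + (4) + (4) + (-4) + (-5) = -27
Signed area = Σ/2 = -13.5 (negative ⇒ clockwise traversal).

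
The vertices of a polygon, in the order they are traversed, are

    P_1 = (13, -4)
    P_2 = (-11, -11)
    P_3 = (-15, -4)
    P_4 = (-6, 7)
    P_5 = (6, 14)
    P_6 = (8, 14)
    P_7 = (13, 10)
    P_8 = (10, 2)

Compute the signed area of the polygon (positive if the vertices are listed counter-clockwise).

-416.5

Apply the shoelace (surveyor's) formula: 2A = Σ (x_i·y_{i+1} − x_{i+1}·y_i), indices taken mod 8.
Σ = (-187) + (-121) + (-129) + (-126) + (-28) + (-102) + (-74) + (-66) = -833
Signed area = Σ/2 = -416.5 (negative ⇒ clockwise traversal).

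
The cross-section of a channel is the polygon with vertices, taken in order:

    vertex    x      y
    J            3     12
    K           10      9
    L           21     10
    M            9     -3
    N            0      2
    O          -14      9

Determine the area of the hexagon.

242

Apply the shoelace formula: 2A = Σ (x_i·y_{i+1} − x_{i+1}·y_i), indices taken mod 6.
Cross-terms: -93, -89, -153, 18, 28, -195  ⇒  Σ = -484
Area = |Σ|/2 = 242.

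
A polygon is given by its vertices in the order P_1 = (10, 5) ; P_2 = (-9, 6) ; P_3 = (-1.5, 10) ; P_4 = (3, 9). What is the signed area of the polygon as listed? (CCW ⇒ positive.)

-47.25

Cross-terms: 105, -81, -43.5, -75  ⇒  Σ = -94.5
Signed area = Σ/2 = -47.25 (negative ⇒ clockwise traversal).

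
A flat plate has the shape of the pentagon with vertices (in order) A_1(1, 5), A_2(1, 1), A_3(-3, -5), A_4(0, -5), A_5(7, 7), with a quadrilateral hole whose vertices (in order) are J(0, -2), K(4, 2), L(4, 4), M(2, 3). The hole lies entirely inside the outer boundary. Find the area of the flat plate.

28

Outer boundary:
Σ = (-4) + (-2) + (15) + (35) + (28) = 72
Area = |Σ|/2 = 36.
Hole:
Apply the surveyor's formula: 2A = Σ (x_i·y_{i+1} − x_{i+1}·y_i), indices taken mod 4.
Σ = (8) + (8) + (4) + (-4) = 16
Area = |Σ|/2 = 8.
Net area = 36 − 8 = 28.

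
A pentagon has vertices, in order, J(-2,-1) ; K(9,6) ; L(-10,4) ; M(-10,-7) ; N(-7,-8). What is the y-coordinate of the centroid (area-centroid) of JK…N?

77/225

Apply the shoelace formula. First the cross-terms c_i = x_i·y_{i+1} − x_{i+1}·y_i:
  -3, 96, 110, 31, -9  ⇒  2A = 225, A = 112.5.
Then Σ (y_i + y_{i+1})·c_i = 231, so ȳ = 231 / (6·112.5) = 77/225.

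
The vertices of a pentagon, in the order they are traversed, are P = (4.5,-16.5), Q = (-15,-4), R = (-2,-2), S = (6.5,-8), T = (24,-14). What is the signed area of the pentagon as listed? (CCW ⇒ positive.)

-223.25

P→Q: (4.5)(-4) − (-15)(-16.5) = -265.5
Q→R: (-15)(-2) − (-2)(-4) = 22
R→S: (-2)(-8) − (6.5)(-2) = 29
S→T: (6.5)(-14) − (24)(-8) = 101
T→P: (24)(-16.5) − (4.5)(-14) = -333
Σ = -446.5
Signed area = Σ/2 = -223.25 (negative ⇒ clockwise traversal).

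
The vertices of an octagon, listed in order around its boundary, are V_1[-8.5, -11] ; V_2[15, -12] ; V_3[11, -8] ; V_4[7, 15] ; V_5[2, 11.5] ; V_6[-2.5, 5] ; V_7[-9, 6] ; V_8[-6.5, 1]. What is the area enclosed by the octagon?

364.625

Apply Gauss's area formula: 2A = Σ (x_i·y_{i+1} − x_{i+1}·y_i), indices taken mod 8.
Σ = (267) + (12) + (221) + (50.5) + (38.75) + (30) + (30) + (80) = 729.25
Area = |Σ|/2 = 364.625.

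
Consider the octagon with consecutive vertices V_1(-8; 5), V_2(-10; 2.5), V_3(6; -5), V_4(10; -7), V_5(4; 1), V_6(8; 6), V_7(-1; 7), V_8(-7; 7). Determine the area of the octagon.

126

Apply the surveyor's formula: 2A = Σ (x_i·y_{i+1} − x_{i+1}·y_i), indices taken mod 8.
Cross-terms: 30, 35, 8, 38, 16, 62, 42, 21  ⇒  Σ = 252
Area = |Σ|/2 = 126.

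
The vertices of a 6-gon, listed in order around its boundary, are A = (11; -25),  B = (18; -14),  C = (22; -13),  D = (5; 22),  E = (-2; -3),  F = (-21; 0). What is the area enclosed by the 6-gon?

Apply the surveyor's formula: 2A = Σ (x_i·y_{i+1} − x_{i+1}·y_i), indices taken mod 6.
Σ = (296) + (74) + (549) + (29) + (-63) + (525) = 1410
Area = |Σ|/2 = 705.

705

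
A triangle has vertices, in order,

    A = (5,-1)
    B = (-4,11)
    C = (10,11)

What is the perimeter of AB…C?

42

|AB| = √((-9)² + (12)²) = √225 = 15
|BC| = √((14)² + (0)²) = √196 = 14
|CA| = √((-5)² + (-12)²) = √169 = 13
Perimeter = 15 + 14 + 13 = 42.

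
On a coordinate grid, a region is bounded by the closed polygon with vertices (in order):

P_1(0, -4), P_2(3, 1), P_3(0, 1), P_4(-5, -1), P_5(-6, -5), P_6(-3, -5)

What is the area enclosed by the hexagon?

P_1→P_2: (0)(1) − (3)(-4) = 12
P_2→P_3: (3)(1) − (0)(1) = 3
P_3→P_4: (0)(-1) − (-5)(1) = 5
P_4→P_5: (-5)(-5) − (-6)(-1) = 19
P_5→P_6: (-6)(-5) − (-3)(-5) = 15
P_6→P_1: (-3)(-4) − (0)(-5) = 12
Σ = 66
Area = |Σ|/2 = 33.

33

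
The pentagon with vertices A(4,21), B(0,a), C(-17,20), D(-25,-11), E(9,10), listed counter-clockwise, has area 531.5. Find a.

The doubled signed area Σ (x_i y_{i+1} − x_{i+1} y_i) is linear in a.
With a=0 it equals 685; the coefficient of a is 21 (from the two edges through B).
So 21·a + 685 = 2·531.5 = 1063 ⇒ a = 18.

18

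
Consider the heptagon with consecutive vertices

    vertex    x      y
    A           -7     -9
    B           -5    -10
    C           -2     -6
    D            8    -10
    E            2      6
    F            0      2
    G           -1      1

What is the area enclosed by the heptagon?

Apply the shoelace formula: 2A = Σ (x_i·y_{i+1} − x_{i+1}·y_i), indices taken mod 7.
A→B: (-7)(-10) − (-5)(-9) = 25
B→C: (-5)(-6) − (-2)(-10) = 10
C→D: (-2)(-10) − (8)(-6) = 68
D→E: (8)(6) − (2)(-10) = 68
E→F: (2)(2) − (0)(6) = 4
F→G: (0)(1) − (-1)(2) = 2
G→A: (-1)(-9) − (-7)(1) = 16
Σ = 193
Area = |Σ|/2 = 96.5.

96.5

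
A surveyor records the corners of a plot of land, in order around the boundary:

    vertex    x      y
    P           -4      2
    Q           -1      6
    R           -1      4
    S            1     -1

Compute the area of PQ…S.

Apply the surveyor's formula: 2A = Σ (x_i·y_{i+1} − x_{i+1}·y_i), indices taken mod 4.
P→Q: (-4)(6) − (-1)(2) = -22
Q→R: (-1)(4) − (-1)(6) = 2
R→S: (-1)(-1) − (1)(4) = -3
S→P: (1)(2) − (-4)(-1) = -2
Σ = -25
Area = |Σ|/2 = 12.5.

12.5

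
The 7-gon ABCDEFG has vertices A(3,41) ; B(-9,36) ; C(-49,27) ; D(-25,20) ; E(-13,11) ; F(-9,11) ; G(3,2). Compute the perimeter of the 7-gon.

|AB| = √((-12)² + (-5)²) = √169 = 13
|BC| = √((-40)² + (-9)²) = √1681 = 41
|CD| = √((24)² + (-7)²) = √625 = 25
|DE| = √((12)² + (-9)²) = √225 = 15
|EF| = √((4)² + (0)²) = √16 = 4
|FG| = √((12)² + (-9)²) = √225 = 15
|GA| = √((0)² + (39)²) = √1521 = 39
Perimeter = 13 + 41 + 25 + 15 + 4 + 15 + 39 = 152.

152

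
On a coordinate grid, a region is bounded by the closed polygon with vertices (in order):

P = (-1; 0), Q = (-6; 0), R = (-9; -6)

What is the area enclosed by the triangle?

Cross-terms: 0, 36, -6  ⇒  Σ = 30
Area = |Σ|/2 = 15.

15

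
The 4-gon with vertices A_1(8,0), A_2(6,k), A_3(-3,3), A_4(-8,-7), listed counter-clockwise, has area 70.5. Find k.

2

Write out the shoelace sum; only the two edges meeting at A_2 involve k:
2·Area = [(8·k − 6·0) + (6·3 − (-3)·k)] + 101
       = 11·k + 119 = 141
⇒ k = 2.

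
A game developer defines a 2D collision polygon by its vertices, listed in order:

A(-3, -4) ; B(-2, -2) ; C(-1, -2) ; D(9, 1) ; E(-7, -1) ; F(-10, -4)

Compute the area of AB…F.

Σ = (-2) + (2) + (17) + (-2) + (18) + (28) = 61
Area = |Σ|/2 = 30.5.

30.5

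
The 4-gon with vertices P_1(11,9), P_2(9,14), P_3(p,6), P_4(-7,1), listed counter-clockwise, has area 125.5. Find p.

-12

The doubled signed area Σ (x_i y_{i+1} − x_{i+1} y_i) is linear in p.
With p=0 it equals 95; the coefficient of p is -13 (from the two edges through P_3).
So -13·p + 95 = 2·125.5 = 251 ⇒ p = -12.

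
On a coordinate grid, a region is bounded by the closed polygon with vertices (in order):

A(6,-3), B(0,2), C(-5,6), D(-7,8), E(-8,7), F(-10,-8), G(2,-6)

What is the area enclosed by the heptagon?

Cross-terms: 12, 10, 2, 15, 134, 76, 30  ⇒  Σ = 279
Area = |Σ|/2 = 139.5.

139.5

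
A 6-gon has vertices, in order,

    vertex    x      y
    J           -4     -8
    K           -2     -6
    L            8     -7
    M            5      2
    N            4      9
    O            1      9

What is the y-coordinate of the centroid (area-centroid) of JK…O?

-28/71

Apply the shoelace formula. First the cross-terms c_i = x_i·y_{i+1} − x_{i+1}·y_i:
  8, 62, 51, 37, 27, 28  ⇒  2A = 213, A = 106.5.
Then Σ (y_i + y_{i+1})·c_i = -252, so ȳ = -252 / (6·106.5) = -28/71.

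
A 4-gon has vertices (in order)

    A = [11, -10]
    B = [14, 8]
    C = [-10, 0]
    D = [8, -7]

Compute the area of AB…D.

Apply the shoelace (surveyor's) formula: 2A = Σ (x_i·y_{i+1} − x_{i+1}·y_i), indices taken mod 4.
Cross-terms: 228, 80, 70, -3  ⇒  Σ = 375
Area = |Σ|/2 = 187.5.

187.5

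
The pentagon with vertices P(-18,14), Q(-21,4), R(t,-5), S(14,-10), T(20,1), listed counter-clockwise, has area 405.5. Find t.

7

The doubled signed area Σ (x_i y_{i+1} − x_{i+1} y_i) is linear in t.
With t=0 it equals 909; the coefficient of t is -14 (from the two edges through R).
So -14·t + 909 = 2·405.5 = 811 ⇒ t = 7.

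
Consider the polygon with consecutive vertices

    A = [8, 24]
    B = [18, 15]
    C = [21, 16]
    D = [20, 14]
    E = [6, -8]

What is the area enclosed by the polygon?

200.5

Σ = (-312) + (-27) + (-26) + (-244) + (208) = -401
Area = |Σ|/2 = 200.5.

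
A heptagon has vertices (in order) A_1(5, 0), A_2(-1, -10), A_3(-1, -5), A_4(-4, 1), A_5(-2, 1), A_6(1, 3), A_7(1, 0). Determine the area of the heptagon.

Apply the shoelace (surveyor's) formula: 2A = Σ (x_i·y_{i+1} − x_{i+1}·y_i), indices taken mod 7.
Σ = (-50) + (-5) + (-21) + (-2) + (-7) + (-3) + (0) = -88
Area = |Σ|/2 = 44.

44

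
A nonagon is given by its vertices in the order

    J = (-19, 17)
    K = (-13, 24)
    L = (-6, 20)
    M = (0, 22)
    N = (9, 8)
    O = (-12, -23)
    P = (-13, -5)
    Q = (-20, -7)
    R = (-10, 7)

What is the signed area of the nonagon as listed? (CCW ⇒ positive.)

-643.5

Σ = (-235) + (-116) + (-132) + (-198) + (-111) + (-239) + (-9) + (-210) + (-37) = -1287
Signed area = Σ/2 = -643.5 (negative ⇒ clockwise traversal).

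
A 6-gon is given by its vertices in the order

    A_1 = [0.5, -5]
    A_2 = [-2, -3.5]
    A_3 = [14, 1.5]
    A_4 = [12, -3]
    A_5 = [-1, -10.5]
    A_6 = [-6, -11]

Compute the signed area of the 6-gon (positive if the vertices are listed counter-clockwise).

-85.625

Apply the shoelace (surveyor's) formula: 2A = Σ (x_i·y_{i+1} − x_{i+1}·y_i), indices taken mod 6.
Σ = (-11.75) + (46) + (-60) + (-129) + (-52) + (35.5) = -171.25
Signed area = Σ/2 = -85.625 (negative ⇒ clockwise traversal).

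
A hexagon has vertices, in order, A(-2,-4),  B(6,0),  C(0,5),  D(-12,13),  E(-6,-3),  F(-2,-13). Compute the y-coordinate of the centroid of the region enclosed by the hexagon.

238/141

Apply the shoelace formula. First the cross-terms c_i = x_i·y_{i+1} − x_{i+1}·y_i:
  24, 30, 60, 114, 72, -18  ⇒  2A = 282, A = 141.
Then Σ (y_i + y_{i+1})·c_i = 1428, so ȳ = 1428 / (6·141) = 238/141.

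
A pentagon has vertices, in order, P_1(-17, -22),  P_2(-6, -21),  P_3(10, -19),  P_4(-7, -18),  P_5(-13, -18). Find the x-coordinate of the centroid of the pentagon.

-343/54

Apply the shoelace formula. First the cross-terms c_i = x_i·y_{i+1} − x_{i+1}·y_i:
  225, 324, -313, -108, -20  ⇒  2A = 108, A = 54.
Then Σ (x_i + x_{i+1})·c_i = -2058, so x̄ = -2058 / (6·54) = -343/54.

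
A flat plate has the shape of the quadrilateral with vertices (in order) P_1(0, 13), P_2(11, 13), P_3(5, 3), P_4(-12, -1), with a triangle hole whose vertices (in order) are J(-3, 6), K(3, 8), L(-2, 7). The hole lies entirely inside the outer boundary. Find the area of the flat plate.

148

Outer boundary:
Apply Gauss's area formula: 2A = Σ (x_i·y_{i+1} − x_{i+1}·y_i), indices taken mod 4.
Cross-terms: -143, -32, 31, -156  ⇒  Σ = -300
Area = |Σ|/2 = 150.
Hole:
Apply the shoelace (surveyor's) formula: 2A = Σ (x_i·y_{i+1} − x_{i+1}·y_i), indices taken mod 3.
Σ = (-42) + (37) + (9) = 4
Area = |Σ|/2 = 2.
Net area = 150 − 2 = 148.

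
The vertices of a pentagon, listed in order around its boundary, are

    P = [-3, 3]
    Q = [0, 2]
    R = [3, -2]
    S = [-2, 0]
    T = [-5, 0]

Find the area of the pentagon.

Apply Gauss's area formula: 2A = Σ (x_i·y_{i+1} − x_{i+1}·y_i), indices taken mod 5.
P→Q: (-3)(2) − (0)(3) = -6
Q→R: (0)(-2) − (3)(2) = -6
R→S: (3)(0) − (-2)(-2) = -4
S→T: (-2)(0) − (-5)(0) = 0
T→P: (-5)(3) − (-3)(0) = -15
Σ = -31
Area = |Σ|/2 = 15.5.

15.5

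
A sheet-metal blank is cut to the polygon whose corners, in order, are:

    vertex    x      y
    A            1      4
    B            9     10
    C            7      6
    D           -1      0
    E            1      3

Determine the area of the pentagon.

19

Apply the shoelace formula: 2A = Σ (x_i·y_{i+1} − x_{i+1}·y_i), indices taken mod 5.
Σ = (-26) + (-16) + (6) + (-3) + (1) = -38
Area = |Σ|/2 = 19.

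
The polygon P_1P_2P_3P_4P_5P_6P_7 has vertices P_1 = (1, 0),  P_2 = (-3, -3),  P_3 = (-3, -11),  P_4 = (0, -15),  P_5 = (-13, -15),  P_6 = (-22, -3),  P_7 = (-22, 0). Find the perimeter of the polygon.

|P_1P_2| = √((-4)² + (-3)²) = √25 = 5
|P_2P_3| = √((0)² + (-8)²) = √64 = 8
|P_3P_4| = √((3)² + (-4)²) = √25 = 5
|P_4P_5| = √((-13)² + (0)²) = √169 = 13
|P_5P_6| = √((-9)² + (12)²) = √225 = 15
|P_6P_7| = √((0)² + (3)²) = √9 = 3
|P_7P_1| = √((23)² + (0)²) = √529 = 23
Perimeter = 5 + 8 + 5 + 13 + 15 + 3 + 23 = 72.

72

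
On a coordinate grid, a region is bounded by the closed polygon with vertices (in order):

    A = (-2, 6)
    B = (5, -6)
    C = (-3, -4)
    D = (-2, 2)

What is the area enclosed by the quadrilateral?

Apply Gauss's area formula: 2A = Σ (x_i·y_{i+1} − x_{i+1}·y_i), indices taken mod 4.
A→B: (-2)(-6) − (5)(6) = -18
B→C: (5)(-4) − (-3)(-6) = -38
C→D: (-3)(2) − (-2)(-4) = -14
D→A: (-2)(6) − (-2)(2) = -8
Σ = -78
Area = |Σ|/2 = 39.

39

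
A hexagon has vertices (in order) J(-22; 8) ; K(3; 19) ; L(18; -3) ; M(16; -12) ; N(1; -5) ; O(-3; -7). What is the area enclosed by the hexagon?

Apply Gauss's area formula: 2A = Σ (x_i·y_{i+1} − x_{i+1}·y_i), indices taken mod 6.
Σ = (-442) + (-351) + (-168) + (-68) + (-22) + (-178) = -1229
Area = |Σ|/2 = 614.5.

614.5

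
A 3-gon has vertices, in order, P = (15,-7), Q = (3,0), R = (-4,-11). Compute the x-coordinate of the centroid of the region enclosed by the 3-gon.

Apply the shoelace (surveyor's) formula. First the cross-terms c_i = x_i·y_{i+1} − x_{i+1}·y_i:
  21, -33, 193  ⇒  2A = 181, A = 90.5.
Then Σ (x_i + x_{i+1})·c_i = 2534, so x̄ = 2534 / (6·90.5) = 14/3.

14/3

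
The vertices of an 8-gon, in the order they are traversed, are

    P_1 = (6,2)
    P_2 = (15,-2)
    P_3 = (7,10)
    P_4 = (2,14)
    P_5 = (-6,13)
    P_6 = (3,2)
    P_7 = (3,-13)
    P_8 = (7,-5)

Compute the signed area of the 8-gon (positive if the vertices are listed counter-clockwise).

Σ = (-42) + (164) + (78) + (110) + (-51) + (-45) + (76) + (44) = 334
Signed area = Σ/2 = 167 (positive ⇒ counter-clockwise traversal).

167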